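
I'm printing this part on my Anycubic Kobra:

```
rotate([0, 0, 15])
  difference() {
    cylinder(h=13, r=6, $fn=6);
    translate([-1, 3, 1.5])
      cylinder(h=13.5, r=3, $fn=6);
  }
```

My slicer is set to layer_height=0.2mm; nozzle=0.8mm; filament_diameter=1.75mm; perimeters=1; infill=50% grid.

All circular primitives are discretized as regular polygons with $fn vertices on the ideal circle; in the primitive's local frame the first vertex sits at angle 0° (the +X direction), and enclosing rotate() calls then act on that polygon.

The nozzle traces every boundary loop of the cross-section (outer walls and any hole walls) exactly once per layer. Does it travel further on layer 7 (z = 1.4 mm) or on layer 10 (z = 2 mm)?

layer 10 (z = 2 mm)

Layer 7 (z = 1.4): the r=6 cylinder gives a regular 6-gon of circumradius 6 (constant along its height) (perimeter = 2·6·6.000·sin(180°/6) = 36.00 mm); the cylinder at (-1, 3) is absent (z outside [1.5, 15]); Taking the first minus the rest: none of the subtracted shapes is present at this height, so the r=6 cylinder is unchanged — boundary = 36.00 mm; (whole slice rotated 15° about Z — lengths, areas and connectivity unchanged). So its perimeter = 36.00 mm. Layer 10 (z = 2): the r=6 cylinder contributes a regular 6-gon of circumradius 6 (perimeter = 2·6·6.000·sin(180°/6) = 36.00 mm); the cylinder at (-1, 3): section is a regular 6-gon, circumradius r=3 (perimeter = 2·6·3.000·sin(180°/6) = 18.00 mm); Taking the first minus the rest: starting from the r=6 cylinder, the r=3 cylinder at (-1, 3) partially overlaps it — only the 22.08 mm² overlap (of its 23.38 mm²) is removed, clipping the outline — boundary = 46.61 mm; (rotated 15° about Z; rotation is an isometry so areas/perimeters/island counts are preserved). So its perimeter = 46.61 mm. Layer 10 is larger (46.61 vs 36.00 mm).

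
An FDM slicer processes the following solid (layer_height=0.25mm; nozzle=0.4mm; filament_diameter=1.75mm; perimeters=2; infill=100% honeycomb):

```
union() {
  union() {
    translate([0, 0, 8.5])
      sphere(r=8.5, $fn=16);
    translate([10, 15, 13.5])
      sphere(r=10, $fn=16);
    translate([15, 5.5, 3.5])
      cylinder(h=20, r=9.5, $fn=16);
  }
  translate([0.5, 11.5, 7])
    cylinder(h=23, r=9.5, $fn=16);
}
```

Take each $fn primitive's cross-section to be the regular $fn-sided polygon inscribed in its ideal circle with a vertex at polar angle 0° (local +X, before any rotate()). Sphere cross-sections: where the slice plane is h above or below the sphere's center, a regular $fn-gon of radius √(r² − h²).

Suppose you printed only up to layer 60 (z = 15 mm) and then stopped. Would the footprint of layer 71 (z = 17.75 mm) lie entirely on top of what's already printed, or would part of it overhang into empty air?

Compare the two slices. At z = 15: the r=8.5 sphere contributes a regular 16-gon of circumradius √(8.5²−6.5²) = 5.477 (area = (16/2)·5.477²·sin(360°/16) = 91.84 mm²); the sphere at (10, 15): section is a regular 16-gon, circumradius = √(r²−h²) = √(10²−1.5²) = 9.887 (area = (16/2)·9.887²·sin(360°/16) = 299.26 mm²); the cylinder at (15, 5.5): section is a regular 16-gon, circumradius r=9.5 (area = (16/2)·9.500²·sin(360°/16) = 276.30 mm²); Merging all regions: the regions partially overlap — summed areas 667.40 mm² minus the doubly-counted overlap 93.53 mm² gives 573.87 mm² — area = 573.87 mm²; the cylinder at (0.5, 11.5): section is a regular 16-gon, circumradius r=9.5 (area = (16/2)·9.500²·sin(360°/16) = 276.30 mm²); Merging all regions: the regions partially overlap — summed areas 850.17 mm² minus the doubly-counted overlap 125.85 mm² gives 724.32 mm² — area = 724.32 mm². At z = 17.75: the sphere is absent (|z−center|=9.250 > r=8.5); the sphere at (10, 15): section is a regular 16-gon, circumradius = √(r²−h²) = √(10²−4.25²) = 9.052 (area = (16/2)·9.052²·sin(360°/16) = 250.85 mm²); the r=9.5 cylinder at (15, 5.5) gives a regular 16-gon of circumradius 9.5 (constant along its height) (area = (16/2)·9.500²·sin(360°/16) = 276.30 mm²); Taking the union: the regions partially overlap — summed areas 527.15 mm² minus the doubly-counted overlap 78.71 mm² gives 448.43 mm² — area = 448.43 mm²; the cylinder at (0.5, 11.5): section is a regular 16-gon, circumradius r=9.5 (area = (16/2)·9.500²·sin(360°/16) = 276.30 mm²); Taking the union: the regions partially overlap — summed areas 724.73 mm² minus the doubly-counted overlap 92.64 mm² gives 632.09 mm² — area = 632.09 mm². Checking containment: the cross-section at z = 17.75 is a subset of the cross-section at z = 15.

entirely on top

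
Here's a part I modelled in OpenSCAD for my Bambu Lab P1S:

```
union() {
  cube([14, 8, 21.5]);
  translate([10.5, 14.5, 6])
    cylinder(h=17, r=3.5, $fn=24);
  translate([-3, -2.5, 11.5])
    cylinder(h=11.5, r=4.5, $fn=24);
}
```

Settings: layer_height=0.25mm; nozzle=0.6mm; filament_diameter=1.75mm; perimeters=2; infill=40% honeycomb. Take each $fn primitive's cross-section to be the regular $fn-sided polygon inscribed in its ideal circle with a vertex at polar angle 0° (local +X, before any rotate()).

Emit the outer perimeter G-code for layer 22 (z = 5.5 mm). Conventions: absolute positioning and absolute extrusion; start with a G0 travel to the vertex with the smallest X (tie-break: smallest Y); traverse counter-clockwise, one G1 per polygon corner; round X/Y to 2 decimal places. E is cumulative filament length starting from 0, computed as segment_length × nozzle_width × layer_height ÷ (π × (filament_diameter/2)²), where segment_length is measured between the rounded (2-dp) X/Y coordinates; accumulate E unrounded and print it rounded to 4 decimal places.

At z = 5.5 mm: the cube (footprint 14×8) is included at this height; the cylinder at (10.5, 14.5) is not intersected at this z (z outside [6, 23]); the cylinder at (-3, -2.5) is absent (z outside [11.5, 23]); Merging all regions: only the 14×8 cube is present, so the union is just that shape — 1 connected region. The outline is a single polygon with 4 vertices. Extrusion per mm of travel: 0.6 × 0.25 / (π × 0.875²) = 0.062363. Accumulating E over each segment gives final E = 2.7440.

G0 X0.00 Y0.00 Z5.50
G1 X14.00 Y0.00 E0.8731
G1 X14.00 Y8.00 E1.3720
G1 X0.00 Y8.00 E2.2451
G1 X0.00 Y0.00 E2.7440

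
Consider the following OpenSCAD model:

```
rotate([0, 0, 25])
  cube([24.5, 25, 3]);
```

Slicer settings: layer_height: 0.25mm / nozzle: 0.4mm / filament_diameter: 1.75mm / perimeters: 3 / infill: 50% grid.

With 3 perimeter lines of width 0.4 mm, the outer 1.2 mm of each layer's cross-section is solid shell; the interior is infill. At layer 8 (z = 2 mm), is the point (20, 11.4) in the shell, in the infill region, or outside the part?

At z = 2 mm: the 24.5×25 cube contributes its full rectangle; (whole slice rotated 25° about Z — lengths, areas and connectivity unchanged). Overall, the cross-section is a single solid region. Undo the 25° rotation: the query point maps to (22.944, 1.880) in the un-rotated model frame. The nearest boundary edge runs (24.50, 0.00)→(24.50, 25.00); distance from the point to it = 1.56 mm. The point is inside the cross-section and 1.56 mm from the nearest boundary — more than the 1.2 mm shell width (3 × 0.4), so it's in the infill interior.

infill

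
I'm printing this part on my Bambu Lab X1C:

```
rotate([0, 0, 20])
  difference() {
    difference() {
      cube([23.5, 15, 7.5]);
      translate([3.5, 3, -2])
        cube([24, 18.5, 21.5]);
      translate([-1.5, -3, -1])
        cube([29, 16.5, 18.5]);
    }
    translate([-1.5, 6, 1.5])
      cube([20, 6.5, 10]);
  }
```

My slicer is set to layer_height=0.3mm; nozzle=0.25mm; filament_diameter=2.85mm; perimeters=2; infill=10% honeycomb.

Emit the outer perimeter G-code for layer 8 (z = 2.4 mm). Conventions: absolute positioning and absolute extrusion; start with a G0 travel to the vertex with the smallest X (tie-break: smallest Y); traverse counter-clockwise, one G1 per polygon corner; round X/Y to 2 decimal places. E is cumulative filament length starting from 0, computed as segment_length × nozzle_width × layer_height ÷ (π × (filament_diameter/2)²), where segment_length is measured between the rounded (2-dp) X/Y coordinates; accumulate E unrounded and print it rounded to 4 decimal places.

G0 X-5.13 Y14.10 Z2.40
G1 X-4.62 Y12.69 E0.0176
G1 X-1.33 Y13.88 E0.0588
G1 X-1.84 Y15.29 E0.0764
G1 X-5.13 Y14.10 E0.1175

At z = 2.4 mm: the cube is present — its section is the full 23.5×15 rectangle; the cube at (3.5, 3) is present — its section is the full 24×18.5 rectangle; the 29×16.5 cube at (-1.5, -3) contributes its full rectangle; Taking the first minus the rest: starting from the 23.5×15 cube, the 24×18.5 cube at (3.5, 3) partially overlaps it — only the 240.00 mm² overlap (of its 444.00 mm²) is removed, clipping the outline; the 29×16.5 cube at (-1.5, -3) partially overlaps it — only the 107.25 mm² overlap (of its 478.50 mm²) is removed, clipping the outline — 1 connected region; the cube at (-1.5, 6) is present — its section is the full 20×6.5 rectangle; Subtracting the remaining from the first: starting from that combined region, the 20×6.5 cube at (-1.5, 6) misses the remaining region (no effect) — 1 connected region; (whole slice rotated 20° about Z — lengths, areas and connectivity unchanged). The outline is a single polygon with 4 vertices. Extrusion per mm of travel: 0.25 × 0.3 / (π × 1.425²) = 0.011757. Accumulating E over each segment gives final E = 0.1175.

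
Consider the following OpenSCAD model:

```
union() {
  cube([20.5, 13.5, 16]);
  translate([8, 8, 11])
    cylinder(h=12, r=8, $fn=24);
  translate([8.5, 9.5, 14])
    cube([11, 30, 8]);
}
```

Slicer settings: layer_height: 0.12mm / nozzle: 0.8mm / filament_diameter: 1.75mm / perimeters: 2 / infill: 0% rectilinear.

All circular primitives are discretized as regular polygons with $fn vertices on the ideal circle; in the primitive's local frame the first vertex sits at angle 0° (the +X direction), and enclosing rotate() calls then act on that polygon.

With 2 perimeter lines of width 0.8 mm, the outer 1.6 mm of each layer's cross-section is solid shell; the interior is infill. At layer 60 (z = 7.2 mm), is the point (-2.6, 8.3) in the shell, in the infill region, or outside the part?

outside

At z = 7.2 mm: the 20.5×13.5 cube contributes its full rectangle; the cylinder at (8, 8) is not intersected at this z (z outside [11, 23]); the cube at (8.5, 9.5) does not reach this height (z outside [14, 22]); Merging all regions: only the 20.5×13.5 cube is present, so the union is just that shape — 1 connected region. Overall, the cross-section is a single solid region. The nearest boundary edge runs (0.00, 13.50)→(0.00, 0.00); distance from the point to it = 2.60 mm. The point is not inside any of the regions above, so it lies outside the cross-section (2.60 mm from the nearest boundary).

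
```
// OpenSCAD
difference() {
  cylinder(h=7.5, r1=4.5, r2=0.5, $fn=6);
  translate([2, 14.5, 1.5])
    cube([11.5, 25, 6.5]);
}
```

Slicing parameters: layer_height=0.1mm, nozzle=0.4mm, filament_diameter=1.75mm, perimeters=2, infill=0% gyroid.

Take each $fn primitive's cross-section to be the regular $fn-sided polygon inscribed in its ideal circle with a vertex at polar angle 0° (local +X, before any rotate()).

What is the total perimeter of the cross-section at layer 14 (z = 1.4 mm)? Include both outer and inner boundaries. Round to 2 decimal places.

22.52 mm

At z = 1.4 mm: the cone (r1=4.5→r2=0.5) has section circumradius 3.753 here — a regular 6-gon (perimeter = 2·6·3.753·sin(180°/6) = 22.52 mm); the cube at (2, 14.5) is absent (z outside [1.5, 8]); After the difference (first − rest): none of the subtracted shapes is present at this height, so the cone is unchanged — boundary = 22.52 mm. Overall, the cross-section is a single solid region. Total boundary length (outer) = 22.52 mm.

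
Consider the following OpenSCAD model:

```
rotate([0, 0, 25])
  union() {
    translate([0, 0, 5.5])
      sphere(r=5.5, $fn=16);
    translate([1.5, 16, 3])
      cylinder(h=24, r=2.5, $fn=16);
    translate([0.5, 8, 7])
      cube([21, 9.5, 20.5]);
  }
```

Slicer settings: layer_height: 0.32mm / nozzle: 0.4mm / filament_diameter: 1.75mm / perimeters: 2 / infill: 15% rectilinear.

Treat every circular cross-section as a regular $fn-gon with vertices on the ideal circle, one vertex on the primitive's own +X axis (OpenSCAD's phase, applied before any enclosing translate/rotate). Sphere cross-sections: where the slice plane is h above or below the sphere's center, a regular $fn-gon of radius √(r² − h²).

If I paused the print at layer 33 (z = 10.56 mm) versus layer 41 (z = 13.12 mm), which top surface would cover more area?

layer 33 (z = 10.56 mm)

Layer 33 (z = 10.56): the sphere: section is a regular 16-gon, circumradius = √(r²−h²) = √(5.5²−5.06²) = 2.156 (area = (16/2)·2.156²·sin(360°/16) = 14.22 mm²); the r=2.5 cylinder at (1.5, 16) contributes a regular 16-gon of circumradius 2.5 (area = (16/2)·2.500²·sin(360°/16) = 19.13 mm²); the cube at (0.5, 8) is present — its section is the full 21×9.5 rectangle (area 199.50 mm²); Taking the union: the regions partially overlap — summed areas 232.86 mm² minus the doubly-counted overlap 12.14 mm² gives 220.72 mm² — area = 220.72 mm²; (whole slice rotated 25° about Z — lengths, areas and connectivity unchanged). So its area = 220.72 mm². Layer 41 (z = 13.12): the sphere is absent (|z−center|=7.620 > r=5.5); the r=2.5 cylinder at (1.5, 16) contributes a regular 16-gon of circumradius 2.5 (area = (16/2)·2.500²·sin(360°/16) = 19.13 mm²); the 21×9.5 cube at (0.5, 8) contributes its full rectangle (area 199.50 mm²); Merging all regions: the regions partially overlap — summed areas 218.63 mm² minus the doubly-counted overlap 12.14 mm² gives 206.49 mm² — area = 206.49 mm²; (whole slice rotated 25° about Z — lengths, areas and connectivity unchanged). So its area = 206.49 mm². Layer 33 is larger (220.72 vs 206.49 mm²).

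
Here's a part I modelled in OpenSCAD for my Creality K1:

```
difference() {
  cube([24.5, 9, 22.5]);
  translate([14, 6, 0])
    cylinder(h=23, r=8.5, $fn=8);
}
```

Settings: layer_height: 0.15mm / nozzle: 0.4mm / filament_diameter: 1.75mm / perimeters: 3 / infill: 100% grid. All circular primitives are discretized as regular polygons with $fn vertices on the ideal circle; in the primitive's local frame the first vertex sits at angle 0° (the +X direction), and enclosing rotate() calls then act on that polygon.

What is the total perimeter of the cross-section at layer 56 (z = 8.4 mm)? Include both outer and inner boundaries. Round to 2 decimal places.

At z = 8.4 mm: the cube is present — its section is the full 24.5×9 rectangle (perimeter 67.00 mm); the cylinder at (14, 6): section is a regular 8-gon, circumradius r=8.5 (perimeter = 2·8·8.500·sin(180°/8) = 52.04 mm); Subtracting the remaining from the first: starting from the 24.5×9 cube, the r=8.5 cylinder at (14, 6) partially overlaps it — only the 134.36 mm² overlap (of its 204.35 mm²) is removed, clipping the outline — boundary = 59.94 mm. Overall, the cross-section has 2 separate islands. Total boundary length (outer) = 59.94 mm.

59.94 mm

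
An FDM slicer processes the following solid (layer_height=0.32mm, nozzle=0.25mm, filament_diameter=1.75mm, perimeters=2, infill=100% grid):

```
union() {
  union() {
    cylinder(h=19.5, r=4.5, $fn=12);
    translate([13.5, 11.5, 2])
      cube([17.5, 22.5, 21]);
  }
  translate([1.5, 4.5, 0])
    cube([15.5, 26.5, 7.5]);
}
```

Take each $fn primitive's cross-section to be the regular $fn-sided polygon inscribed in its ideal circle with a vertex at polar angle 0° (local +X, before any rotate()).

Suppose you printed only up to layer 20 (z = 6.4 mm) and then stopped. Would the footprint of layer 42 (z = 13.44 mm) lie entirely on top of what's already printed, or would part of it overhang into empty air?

Compare the two slices. At z = 6.4: the cylinder: section is a regular 12-gon, circumradius r=4.5 (area = (12/2)·4.500²·sin(360°/12) = 60.75 mm²); the cube at (13.5, 11.5) is present — its section is the full 17.5×22.5 rectangle (area 393.75 mm²); Taking the union: the 2 present regions are separate (no shared area or edge), so areas and boundary lengths simply add and each stays a separate island — area = 454.50 mm²; the 15.5×26.5 cube at (1.5, 4.5) contributes its full rectangle (area 410.75 mm²); Combining (union): the regions partially overlap — summed areas 865.25 mm² minus the doubly-counted overlap 68.25 mm² gives 797.00 mm² — area = 797.00 mm². At z = 13.44: the r=4.5 cylinder gives a regular 12-gon of circumradius 4.5 (constant along its height) (area = (12/2)·4.500²·sin(360°/12) = 60.75 mm²); the cube at (13.5, 11.5) is present — its section is the full 17.5×22.5 rectangle (area 393.75 mm²); Merging all regions: the 2 present regions are separate (no shared area or edge), so areas and boundary lengths simply add and each stays a separate island — area = 454.50 mm²; the cube at (1.5, 4.5) is not intersected at this z (z outside [0, 7.5]); Merging all regions: only that combined region is present, so the union is just that shape — area = 454.50 mm². Checking containment: the cross-section at z = 13.44 is a subset of the cross-section at z = 6.4.

entirely on top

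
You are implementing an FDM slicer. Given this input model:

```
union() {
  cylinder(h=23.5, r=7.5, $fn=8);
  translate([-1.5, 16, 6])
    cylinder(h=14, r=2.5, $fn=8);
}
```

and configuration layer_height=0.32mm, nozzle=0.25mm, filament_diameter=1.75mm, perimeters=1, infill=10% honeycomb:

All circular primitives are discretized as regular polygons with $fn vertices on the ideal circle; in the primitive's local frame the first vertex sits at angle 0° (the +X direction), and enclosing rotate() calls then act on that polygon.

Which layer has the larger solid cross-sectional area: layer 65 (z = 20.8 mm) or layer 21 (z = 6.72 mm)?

layer 21 (z = 6.72 mm)

Layer 65 (z = 20.8): the r=7.5 cylinder gives a regular 8-gon of circumradius 7.5 (constant along its height) (area = (8/2)·7.500²·sin(360°/8) = 159.10 mm²); the cylinder at (-1.5, 16) does not reach this height (z outside [6, 20]); Taking the union: only the r=7.5 cylinder is present, so the union is just that shape — area = 159.10 mm². So its area = 159.10 mm². Layer 21 (z = 6.72): the cylinder: section is a regular 8-gon, circumradius r=7.5 (area = (8/2)·7.500²·sin(360°/8) = 159.10 mm²); the r=2.5 cylinder at (-1.5, 16) contributes a regular 8-gon of circumradius 2.5 (area = (8/2)·2.500²·sin(360°/8) = 17.68 mm²); Merging all regions: the 2 present regions are separate (no shared area or edge), so areas and boundary lengths simply add and each stays a separate island — area = 176.78 mm². So its area = 176.78 mm². Layer 21 is larger (176.78 vs 159.10 mm²).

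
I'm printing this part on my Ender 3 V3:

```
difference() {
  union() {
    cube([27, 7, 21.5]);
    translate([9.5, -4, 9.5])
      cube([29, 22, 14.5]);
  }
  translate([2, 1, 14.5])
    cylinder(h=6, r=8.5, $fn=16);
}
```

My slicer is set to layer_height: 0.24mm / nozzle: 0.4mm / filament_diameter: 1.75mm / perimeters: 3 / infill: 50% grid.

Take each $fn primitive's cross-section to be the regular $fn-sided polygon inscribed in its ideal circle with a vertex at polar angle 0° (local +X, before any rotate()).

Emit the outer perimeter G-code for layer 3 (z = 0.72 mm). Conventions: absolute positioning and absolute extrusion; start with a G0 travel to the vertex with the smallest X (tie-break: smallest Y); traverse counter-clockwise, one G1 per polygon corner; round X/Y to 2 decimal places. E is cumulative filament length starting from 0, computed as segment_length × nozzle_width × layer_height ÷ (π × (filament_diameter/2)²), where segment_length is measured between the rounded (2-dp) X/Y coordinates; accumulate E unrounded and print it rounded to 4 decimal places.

At z = 0.72 mm: the cube (footprint 27×7) is included at this height; the cube at (9.5, -4) is absent (z outside [9.5, 24]); Merging all regions: only the 27×7 cube is present, so the union is just that shape — 1 connected region; the cylinder at (2, 1) does not reach this height (z outside [14.5, 20.5]); After the difference (first − rest): none of the subtracted shapes is present at this height, so the result so far is unchanged — 1 connected region. The outline is a single polygon with 4 vertices. Extrusion per mm of travel: 0.4 × 0.24 / (π × 0.875²) = 0.039912. Accumulating E over each segment gives final E = 2.7140.

G0 X0.00 Y0.00 Z0.72
G1 X27.00 Y0.00 E1.0776
G1 X27.00 Y7.00 E1.3570
G1 X0.00 Y7.00 E2.4346
G1 X0.00 Y0.00 E2.7140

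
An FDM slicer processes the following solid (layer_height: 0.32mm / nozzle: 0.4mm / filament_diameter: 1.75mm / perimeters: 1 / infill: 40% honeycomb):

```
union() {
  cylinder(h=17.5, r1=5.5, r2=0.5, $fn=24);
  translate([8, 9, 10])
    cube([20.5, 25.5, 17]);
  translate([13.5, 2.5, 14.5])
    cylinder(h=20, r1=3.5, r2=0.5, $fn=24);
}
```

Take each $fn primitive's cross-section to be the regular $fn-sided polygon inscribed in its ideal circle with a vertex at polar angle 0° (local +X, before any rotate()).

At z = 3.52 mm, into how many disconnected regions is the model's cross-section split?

1

At z = 3.52 mm: the cone contributes a regular 24-gon of circumradius 4.494 (interpolated between r1=5.5 and r2=0.5 at t=0.201); the cube at (8, 9) does not reach this height (z outside [10, 27]); the cone at (13.5, 2.5) does not reach this height (z outside [14.5, 34.5]); Merging all regions: only the cone is present, so the union is just that shape — 1 connected region. The result has 1 disconnected region.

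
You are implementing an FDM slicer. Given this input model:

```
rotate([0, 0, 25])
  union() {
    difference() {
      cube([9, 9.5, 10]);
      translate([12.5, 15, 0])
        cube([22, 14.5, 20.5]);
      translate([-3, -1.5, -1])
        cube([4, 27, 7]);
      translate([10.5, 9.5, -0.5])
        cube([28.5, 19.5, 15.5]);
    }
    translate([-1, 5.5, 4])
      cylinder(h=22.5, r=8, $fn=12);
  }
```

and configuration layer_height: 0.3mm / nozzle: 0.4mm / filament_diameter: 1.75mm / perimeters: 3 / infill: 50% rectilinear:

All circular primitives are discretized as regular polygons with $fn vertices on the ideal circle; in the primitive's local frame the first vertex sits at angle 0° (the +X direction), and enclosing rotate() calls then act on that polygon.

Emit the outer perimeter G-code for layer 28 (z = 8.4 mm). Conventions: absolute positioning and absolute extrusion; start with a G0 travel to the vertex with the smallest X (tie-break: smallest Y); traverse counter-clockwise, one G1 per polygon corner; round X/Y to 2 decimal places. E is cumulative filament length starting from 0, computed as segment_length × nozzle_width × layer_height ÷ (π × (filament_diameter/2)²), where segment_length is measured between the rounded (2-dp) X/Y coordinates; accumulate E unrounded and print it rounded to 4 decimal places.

At z = 8.4 mm: the 9×9.5 cube contributes its full rectangle; the 22×14.5 cube at (12.5, 15) contributes its full rectangle; the cube at (-3, -1.5) does not reach this height (z outside [-1, 6]); the cube at (10.5, 9.5) (footprint 28.5×19.5) is included at this height; Subtracting the remaining from the first: starting from the 9×9.5 cube, the 22×14.5 cube at (12.5, 15) misses the remaining region (no effect); the 28.5×19.5 cube at (10.5, 9.5) misses the remaining region (no effect) — 1 connected region; the cylinder at (-1, 5.5): section is a regular 12-gon, circumradius r=8; Combining (union): the regions partially overlap (shared area 59.48 mm²), so overlapping operands fuse into one piece — 1 connected region; (rotated 25° about Z; rotation is an isometry so areas/perimeters/island counts are preserved). The outline is a single polygon with 13 vertices. Extrusion per mm of travel: 0.4 × 0.3 / (π × 0.875²) = 0.049890. Accumulating E over each segment gives final E = 2.8152.

G0 X-11.20 Y5.26 Z8.40
G1 X-10.48 Y1.18 E0.2067
G1 X-7.82 Y-1.99 E0.4132
G1 X-3.93 Y-3.41 E0.6198
G1 X0.15 Y-2.69 E0.8264
G1 X3.32 Y-0.03 E1.0329
G1 X4.01 Y1.87 E1.1338
G1 X8.16 Y3.80 E1.3621
G1 X4.14 Y12.41 E1.8362
G1 X1.36 Y11.12 E1.9891
G1 X-2.53 Y12.53 E2.1955
G1 X-6.61 Y11.81 E2.4022
G1 X-9.78 Y9.15 E2.6086
G1 X-11.20 Y5.26 E2.8152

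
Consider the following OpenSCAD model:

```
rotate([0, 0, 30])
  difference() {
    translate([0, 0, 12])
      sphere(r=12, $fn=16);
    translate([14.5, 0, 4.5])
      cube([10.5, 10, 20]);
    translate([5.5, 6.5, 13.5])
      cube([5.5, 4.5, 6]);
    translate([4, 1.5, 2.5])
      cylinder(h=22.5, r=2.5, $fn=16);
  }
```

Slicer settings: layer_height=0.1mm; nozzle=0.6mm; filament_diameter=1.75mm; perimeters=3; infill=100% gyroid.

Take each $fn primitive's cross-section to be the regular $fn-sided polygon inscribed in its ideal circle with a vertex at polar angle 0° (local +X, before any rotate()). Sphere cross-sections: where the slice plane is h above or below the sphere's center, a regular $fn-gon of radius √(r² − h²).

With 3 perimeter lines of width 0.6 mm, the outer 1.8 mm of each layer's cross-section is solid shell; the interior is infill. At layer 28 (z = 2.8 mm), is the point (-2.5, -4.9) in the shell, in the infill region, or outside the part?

infill

At z = 2.8 mm: the sphere: section is a regular 16-gon, circumradius = √(r²−h²) = √(12²−9.2²) = 7.705; the cube at (14.5, 0) is absent (z outside [4.5, 24.5]); the cube at (5.5, 6.5) is not intersected at this z (z outside [13.5, 19.5]); the cylinder at (4, 1.5): section is a regular 16-gon, circumradius r=2.5; Subtracting the remaining from the first: starting from the r=12 sphere, the r=2.5 cylinder at (4, 1.5) lies wholly inside it (removes its full 19.13 mm² and its 15.61 mm outline becomes a hole wall) — 1 connected region with 1 hole; (rotated 30° about Z; rotation is an isometry so areas/perimeters/island counts are preserved). Overall, the cross-section is one region with 1 hole. Undo the 30° rotation: the query point maps to (-4.615, -2.994) in the un-rotated model frame. The nearest boundary edge runs (-5.45, -5.45)→(-7.12, -2.95); distance from the point to it = 2.06 mm. The point is inside the cross-section and 2.06 mm from the nearest boundary — more than the 1.8 mm shell width (3 × 0.6), so it's in the infill interior.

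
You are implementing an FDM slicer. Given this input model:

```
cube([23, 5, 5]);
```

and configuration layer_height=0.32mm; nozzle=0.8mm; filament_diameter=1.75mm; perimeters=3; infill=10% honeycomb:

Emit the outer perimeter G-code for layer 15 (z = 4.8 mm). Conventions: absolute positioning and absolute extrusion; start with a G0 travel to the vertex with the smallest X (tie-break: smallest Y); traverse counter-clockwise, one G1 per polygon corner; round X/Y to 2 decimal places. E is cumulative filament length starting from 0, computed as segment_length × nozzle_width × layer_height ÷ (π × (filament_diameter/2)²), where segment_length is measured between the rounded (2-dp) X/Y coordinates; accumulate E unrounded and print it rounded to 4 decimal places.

At z = 4.8 mm: the 23×5 cube contributes its full rectangle. The outline is a single polygon with 4 vertices. Extrusion per mm of travel: 0.8 × 0.32 / (π × 0.875²) = 0.106432. Accumulating E over each segment gives final E = 5.9602.

G0 X0.00 Y0.00 Z4.80
G1 X23.00 Y0.00 E2.4479
G1 X23.00 Y5.00 E2.9801
G1 X0.00 Y5.00 E5.4281
G1 X0.00 Y0.00 E5.9602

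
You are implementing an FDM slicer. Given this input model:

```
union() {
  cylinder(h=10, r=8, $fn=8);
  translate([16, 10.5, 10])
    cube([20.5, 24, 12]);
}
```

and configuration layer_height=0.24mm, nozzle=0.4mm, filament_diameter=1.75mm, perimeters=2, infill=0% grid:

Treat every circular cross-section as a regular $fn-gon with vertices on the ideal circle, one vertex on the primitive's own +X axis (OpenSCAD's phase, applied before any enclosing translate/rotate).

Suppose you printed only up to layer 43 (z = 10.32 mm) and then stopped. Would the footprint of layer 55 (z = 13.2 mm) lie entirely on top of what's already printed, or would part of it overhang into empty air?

entirely on top

Compare the two slices. At z = 10.32: the cylinder does not reach this height (z outside [0, 10]); the cube at (16, 10.5) (footprint 20.5×24) is included at this height (area 492.00 mm²); Merging all regions: only the 20.5×24 cube at (16, 10.5) is present, so the union is just that shape — area = 492.00 mm². At z = 13.2: the cylinder is not intersected at this z (z outside [0, 10]); the cube at (16, 10.5) is present — its section is the full 20.5×24 rectangle (area 492.00 mm²); Taking the union: only the 20.5×24 cube at (16, 10.5) is present, so the union is just that shape — area = 492.00 mm². Checking containment: the cross-section at z = 13.2 is a subset of the cross-section at z = 10.32.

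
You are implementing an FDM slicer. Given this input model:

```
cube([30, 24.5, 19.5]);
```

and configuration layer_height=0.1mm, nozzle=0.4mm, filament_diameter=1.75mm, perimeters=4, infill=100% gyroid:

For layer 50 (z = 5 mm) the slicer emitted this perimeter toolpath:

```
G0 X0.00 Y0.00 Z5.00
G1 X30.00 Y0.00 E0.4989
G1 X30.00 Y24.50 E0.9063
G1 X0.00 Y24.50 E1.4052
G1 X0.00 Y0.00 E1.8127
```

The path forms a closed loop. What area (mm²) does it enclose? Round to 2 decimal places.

Apply the shoelace formula to the sequence of (X, Y) vertices; enclosed area = 735.00 mm².

735.00 mm²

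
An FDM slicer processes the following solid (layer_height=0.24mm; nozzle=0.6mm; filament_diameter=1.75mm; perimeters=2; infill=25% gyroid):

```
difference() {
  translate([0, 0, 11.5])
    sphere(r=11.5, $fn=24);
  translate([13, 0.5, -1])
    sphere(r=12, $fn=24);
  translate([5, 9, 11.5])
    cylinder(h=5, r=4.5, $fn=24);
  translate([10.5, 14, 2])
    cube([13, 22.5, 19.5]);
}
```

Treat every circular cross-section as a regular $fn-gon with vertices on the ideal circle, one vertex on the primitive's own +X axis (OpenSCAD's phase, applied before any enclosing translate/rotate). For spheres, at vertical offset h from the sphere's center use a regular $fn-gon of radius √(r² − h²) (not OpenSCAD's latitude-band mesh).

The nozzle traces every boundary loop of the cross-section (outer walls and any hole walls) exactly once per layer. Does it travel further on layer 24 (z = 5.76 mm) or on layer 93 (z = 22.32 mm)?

layer 24 (z = 5.76 mm)

Layer 24 (z = 5.76): the sphere: section is a regular 24-gon, circumradius = √(r²−h²) = √(11.5²−5.74²) = 9.965 (perimeter = 2·24·9.965·sin(180°/24) = 62.43 mm); the r=12 sphere at (13, 0.5) contributes a regular 24-gon of circumradius √(12²−6.76²) = 9.915 (perimeter = 2·24·9.915·sin(180°/24) = 62.12 mm); the cylinder at (5, 9) is not intersected at this z (z outside [11.5, 16.5]); the cube at (10.5, 14) is present — its section is the full 13×22.5 rectangle (perimeter 71.00 mm); After the difference (first − rest): starting from the r=11.5 sphere, the r=12 sphere at (13, 0.5) partially overlaps it — only the 69.75 mm² overlap (of its 305.31 mm²) is removed, clipping the outline; the 13×22.5 cube at (10.5, 14) misses the remaining region (no effect) — boundary = 62.47 mm. So its perimeter = 62.47 mm. Layer 93 (z = 22.32): the r=11.5 sphere contributes a regular 24-gon of circumradius √(11.5²−10.82²) = 3.896 (perimeter = 2·24·3.896·sin(180°/24) = 24.41 mm); the sphere at (13, 0.5) is absent (|z−center|=23.320 > r=12); the cylinder at (5, 9) is not intersected at this z (z outside [11.5, 16.5]); the cube at (10.5, 14) is not intersected at this z (z outside [2, 21.5]); Taking the first minus the rest: none of the subtracted shapes is present at this height, so the r=11.5 sphere is unchanged — boundary = 24.41 mm. So its perimeter = 24.41 mm. Layer 24 is larger (62.47 vs 24.41 mm).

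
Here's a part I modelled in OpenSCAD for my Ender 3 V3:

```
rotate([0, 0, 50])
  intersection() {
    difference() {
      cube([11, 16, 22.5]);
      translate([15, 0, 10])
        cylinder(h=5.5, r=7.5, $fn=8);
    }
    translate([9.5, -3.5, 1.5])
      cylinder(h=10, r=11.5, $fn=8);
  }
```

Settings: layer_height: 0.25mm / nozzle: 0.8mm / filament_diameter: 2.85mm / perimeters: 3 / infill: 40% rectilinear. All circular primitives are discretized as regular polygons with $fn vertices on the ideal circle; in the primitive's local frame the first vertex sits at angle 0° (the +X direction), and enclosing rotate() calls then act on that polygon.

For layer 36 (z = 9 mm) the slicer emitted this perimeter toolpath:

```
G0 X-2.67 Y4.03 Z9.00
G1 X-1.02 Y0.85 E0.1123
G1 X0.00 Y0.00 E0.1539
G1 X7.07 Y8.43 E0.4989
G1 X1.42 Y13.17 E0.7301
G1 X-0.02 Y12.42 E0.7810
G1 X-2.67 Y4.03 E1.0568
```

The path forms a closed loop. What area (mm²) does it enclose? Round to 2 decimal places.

66.98 mm²

Apply the shoelace formula to the sequence of (X, Y) vertices; enclosed area = 66.98 mm².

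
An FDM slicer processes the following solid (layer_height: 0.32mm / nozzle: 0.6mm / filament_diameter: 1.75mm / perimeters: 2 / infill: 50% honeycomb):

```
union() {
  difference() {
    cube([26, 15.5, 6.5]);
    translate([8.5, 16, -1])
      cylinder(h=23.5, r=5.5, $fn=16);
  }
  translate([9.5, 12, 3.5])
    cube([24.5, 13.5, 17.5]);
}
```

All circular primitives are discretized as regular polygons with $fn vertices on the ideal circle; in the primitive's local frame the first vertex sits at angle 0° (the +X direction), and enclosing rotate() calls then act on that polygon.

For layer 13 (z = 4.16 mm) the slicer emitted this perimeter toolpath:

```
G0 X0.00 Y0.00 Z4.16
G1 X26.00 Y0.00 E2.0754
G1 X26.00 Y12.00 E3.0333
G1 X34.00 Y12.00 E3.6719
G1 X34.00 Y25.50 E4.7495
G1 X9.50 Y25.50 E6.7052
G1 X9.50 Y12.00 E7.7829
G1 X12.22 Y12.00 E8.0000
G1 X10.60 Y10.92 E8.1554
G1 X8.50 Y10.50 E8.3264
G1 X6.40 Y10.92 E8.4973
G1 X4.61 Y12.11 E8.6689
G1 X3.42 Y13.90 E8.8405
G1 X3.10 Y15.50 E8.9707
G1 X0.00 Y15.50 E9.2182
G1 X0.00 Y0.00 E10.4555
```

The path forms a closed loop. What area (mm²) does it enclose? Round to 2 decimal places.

Apply the shoelace formula to the sequence of (X, Y) vertices; enclosed area = 648.50 mm².

648.50 mm²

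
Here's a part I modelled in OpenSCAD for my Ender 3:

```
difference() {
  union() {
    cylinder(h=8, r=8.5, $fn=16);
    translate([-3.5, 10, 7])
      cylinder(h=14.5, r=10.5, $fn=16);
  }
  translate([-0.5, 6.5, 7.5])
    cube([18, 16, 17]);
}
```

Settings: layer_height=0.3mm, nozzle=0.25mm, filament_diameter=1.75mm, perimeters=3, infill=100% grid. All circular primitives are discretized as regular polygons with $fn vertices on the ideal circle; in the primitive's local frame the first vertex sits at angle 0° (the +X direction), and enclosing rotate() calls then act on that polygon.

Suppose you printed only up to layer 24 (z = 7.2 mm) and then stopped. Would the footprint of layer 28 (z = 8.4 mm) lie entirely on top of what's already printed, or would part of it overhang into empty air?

Compare the two slices. At z = 7.2: the r=8.5 cylinder contributes a regular 16-gon of circumradius 8.5 (area = (16/2)·8.500²·sin(360°/16) = 221.19 mm²); the r=10.5 cylinder at (-3.5, 10) contributes a regular 16-gon of circumradius 10.5 (area = (16/2)·10.500²·sin(360°/16) = 337.53 mm²); Merging all regions: the regions partially overlap — summed areas 558.72 mm² minus the doubly-counted overlap 87.77 mm² gives 470.94 mm² — area = 470.94 mm²; the cube at (-0.5, 6.5) is not intersected at this z (z outside [7.5, 24.5]); Taking the first minus the rest: none of the subtracted shapes is present at this height, so that combined region is unchanged — area = 470.94 mm². At z = 8.4: the cylinder is absent (z outside [0, 8]); the r=10.5 cylinder at (-3.5, 10) gives a regular 16-gon of circumradius 10.5 (constant along its height) (area = (16/2)·10.500²·sin(360°/16) = 337.53 mm²); Merging all regions: only the r=10.5 cylinder at (-3.5, 10) is present, so the union is just that shape — area = 337.53 mm²; the cube at (-0.5, 6.5) (footprint 18×16) is included at this height (area 288.00 mm²); Taking the first minus the rest: starting from the result so far (337.53 mm²), the 18×16 cube at (-0.5, 6.5) partially overlaps it — only the 78.81 mm² overlap (of its 288.00 mm²) is removed, clipping the outline — area = 258.72 mm². Checking containment: the cross-section at z = 8.4 is a subset of the cross-section at z = 7.2.

entirely on top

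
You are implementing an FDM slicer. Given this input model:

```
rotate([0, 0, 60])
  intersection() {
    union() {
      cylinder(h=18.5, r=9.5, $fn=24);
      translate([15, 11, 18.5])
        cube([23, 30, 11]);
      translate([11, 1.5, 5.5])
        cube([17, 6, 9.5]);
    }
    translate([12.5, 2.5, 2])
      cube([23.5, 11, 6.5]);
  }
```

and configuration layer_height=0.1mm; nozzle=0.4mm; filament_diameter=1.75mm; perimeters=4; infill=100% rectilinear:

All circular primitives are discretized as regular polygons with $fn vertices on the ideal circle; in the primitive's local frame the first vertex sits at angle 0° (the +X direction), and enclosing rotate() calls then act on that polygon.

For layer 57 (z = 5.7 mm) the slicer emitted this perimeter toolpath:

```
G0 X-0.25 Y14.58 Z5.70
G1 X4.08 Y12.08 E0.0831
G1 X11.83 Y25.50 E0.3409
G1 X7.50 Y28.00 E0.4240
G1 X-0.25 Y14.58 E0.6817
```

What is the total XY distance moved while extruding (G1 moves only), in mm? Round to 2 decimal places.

40.99 mm

Sum the Euclidean lengths of each G1 segment: total = 40.99 mm.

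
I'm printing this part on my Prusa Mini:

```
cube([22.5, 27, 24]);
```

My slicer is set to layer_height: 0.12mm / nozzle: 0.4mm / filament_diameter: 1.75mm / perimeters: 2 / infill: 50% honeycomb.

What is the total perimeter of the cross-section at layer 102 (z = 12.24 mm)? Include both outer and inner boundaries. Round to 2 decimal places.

99.00 mm

At z = 12.24 mm: the 22.5×27 cube contributes its full rectangle (perimeter 99.00 mm). Overall, the cross-section is a single solid region. Total boundary length (outer) = 99.00 mm.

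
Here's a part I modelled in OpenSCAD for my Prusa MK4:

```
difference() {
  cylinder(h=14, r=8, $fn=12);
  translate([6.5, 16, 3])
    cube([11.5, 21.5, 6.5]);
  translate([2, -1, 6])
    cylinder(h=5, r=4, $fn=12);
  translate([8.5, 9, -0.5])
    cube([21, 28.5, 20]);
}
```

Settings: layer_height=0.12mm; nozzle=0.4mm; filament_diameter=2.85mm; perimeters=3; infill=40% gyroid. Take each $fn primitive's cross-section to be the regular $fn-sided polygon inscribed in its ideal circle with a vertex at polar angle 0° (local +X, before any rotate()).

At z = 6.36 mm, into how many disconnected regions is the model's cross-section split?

At z = 6.36 mm: the r=8 cylinder gives a regular 12-gon of circumradius 8 (constant along its height); the cube at (6.5, 16) (footprint 11.5×21.5) is included at this height; the r=4 cylinder at (2, -1) contributes a regular 12-gon of circumradius 4; the cube at (8.5, 9) (footprint 21×28.5) is included at this height; Subtracting the remaining from the first: starting from the r=8 cylinder, the 11.5×21.5 cube at (6.5, 16) misses the remaining region (no effect); the r=4 cylinder at (2, -1) lies wholly inside it (removes its full 48.00 mm² and its 24.85 mm outline becomes a hole wall); the 21×28.5 cube at (8.5, 9) misses the remaining region (no effect) — 1 connected region with 1 hole. The result has 1 disconnected region.

1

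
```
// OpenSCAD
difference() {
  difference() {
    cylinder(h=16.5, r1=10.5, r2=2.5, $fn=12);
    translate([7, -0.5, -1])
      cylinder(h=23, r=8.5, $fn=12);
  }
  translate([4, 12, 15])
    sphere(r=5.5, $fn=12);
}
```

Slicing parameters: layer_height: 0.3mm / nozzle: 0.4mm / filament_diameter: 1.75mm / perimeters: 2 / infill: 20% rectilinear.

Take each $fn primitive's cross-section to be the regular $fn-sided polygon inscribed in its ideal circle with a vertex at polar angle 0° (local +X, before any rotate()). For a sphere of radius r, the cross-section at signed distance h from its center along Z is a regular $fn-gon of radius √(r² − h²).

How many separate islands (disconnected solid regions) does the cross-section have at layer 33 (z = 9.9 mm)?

At z = 9.9 mm: the cone contributes a regular 12-gon of circumradius 5.700 (interpolated between r1=10.5 and r2=2.5 at t=0.600); the cylinder at (7, -0.5): section is a regular 12-gon, circumradius r=8.5; Subtracting the remaining from the first: starting from the cone, the r=8.5 cylinder at (7, -0.5) partially overlaps it — only the 55.64 mm² overlap (of its 216.75 mm²) is removed, clipping the outline — 1 connected region; the sphere at (4, 12): section is a regular 12-gon, circumradius = √(r²−h²) = √(5.5²−5.1²) = 2.059; Taking the first minus the rest: starting from the result so far, the r=5.5 sphere at (4, 12) misses the remaining region (no effect) — 1 connected region. Overall, the cross-section is a single solid region. Island count = 1.

1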